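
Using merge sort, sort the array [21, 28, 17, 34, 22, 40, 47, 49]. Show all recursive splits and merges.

Merge sort trace:

Split: [21, 28, 17, 34, 22, 40, 47, 49] -> [21, 28, 17, 34] and [22, 40, 47, 49]
  Split: [21, 28, 17, 34] -> [21, 28] and [17, 34]
    Split: [21, 28] -> [21] and [28]
    Merge: [21] + [28] -> [21, 28]
    Split: [17, 34] -> [17] and [34]
    Merge: [17] + [34] -> [17, 34]
  Merge: [21, 28] + [17, 34] -> [17, 21, 28, 34]
  Split: [22, 40, 47, 49] -> [22, 40] and [47, 49]
    Split: [22, 40] -> [22] and [40]
    Merge: [22] + [40] -> [22, 40]
    Split: [47, 49] -> [47] and [49]
    Merge: [47] + [49] -> [47, 49]
  Merge: [22, 40] + [47, 49] -> [22, 40, 47, 49]
Merge: [17, 21, 28, 34] + [22, 40, 47, 49] -> [17, 21, 22, 28, 34, 40, 47, 49]

Final sorted array: [17, 21, 22, 28, 34, 40, 47, 49]

The merge sort proceeds by recursively splitting the array and merging sorted halves.
After all merges, the sorted array is [17, 21, 22, 28, 34, 40, 47, 49].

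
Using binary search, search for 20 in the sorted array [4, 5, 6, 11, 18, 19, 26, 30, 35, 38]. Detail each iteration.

Binary search for 20 in [4, 5, 6, 11, 18, 19, 26, 30, 35, 38]:

lo=0, hi=9, mid=4, arr[mid]=18 -> 18 < 20, search right half
lo=5, hi=9, mid=7, arr[mid]=30 -> 30 > 20, search left half
lo=5, hi=6, mid=5, arr[mid]=19 -> 19 < 20, search right half
lo=6, hi=6, mid=6, arr[mid]=26 -> 26 > 20, search left half
lo=6 > hi=5, target 20 not found

Binary search determines that 20 is not in the array after 4 comparisons. The search space was exhausted without finding the target.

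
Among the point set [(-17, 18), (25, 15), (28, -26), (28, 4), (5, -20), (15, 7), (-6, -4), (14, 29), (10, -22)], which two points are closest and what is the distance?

Computing all pairwise distances among 9 points:

d((-17, 18), (25, 15)) = 42.107
d((-17, 18), (28, -26)) = 62.9365
d((-17, 18), (28, 4)) = 47.1275
d((-17, 18), (5, -20)) = 43.909
d((-17, 18), (15, 7)) = 33.8378
d((-17, 18), (-6, -4)) = 24.5967
d((-17, 18), (14, 29)) = 32.8938
d((-17, 18), (10, -22)) = 48.2597
d((25, 15), (28, -26)) = 41.1096
d((25, 15), (28, 4)) = 11.4018
d((25, 15), (5, -20)) = 40.3113
d((25, 15), (15, 7)) = 12.8062
d((25, 15), (-6, -4)) = 36.3593
d((25, 15), (14, 29)) = 17.8045
d((25, 15), (10, -22)) = 39.9249
d((28, -26), (28, 4)) = 30.0
d((28, -26), (5, -20)) = 23.7697
d((28, -26), (15, 7)) = 35.4683
d((28, -26), (-6, -4)) = 40.4969
d((28, -26), (14, 29)) = 56.7539
d((28, -26), (10, -22)) = 18.4391
d((28, 4), (5, -20)) = 33.2415
d((28, 4), (15, 7)) = 13.3417
d((28, 4), (-6, -4)) = 34.9285
d((28, 4), (14, 29)) = 28.6531
d((28, 4), (10, -22)) = 31.6228
d((5, -20), (15, 7)) = 28.7924
d((5, -20), (-6, -4)) = 19.4165
d((5, -20), (14, 29)) = 49.8197
d((5, -20), (10, -22)) = 5.3852 <-- minimum
d((15, 7), (-6, -4)) = 23.7065
d((15, 7), (14, 29)) = 22.0227
d((15, 7), (10, -22)) = 29.4279
d((-6, -4), (14, 29)) = 38.5876
d((-6, -4), (10, -22)) = 24.0832
d((14, 29), (10, -22)) = 51.1566

Closest pair: (5, -20) and (10, -22) with distance 5.3852

The closest pair is (5, -20) and (10, -22) with Euclidean distance 5.3852. For 9 points, brute-force pairwise comparison is shown above. For large n, the divide-and-conquer algorithm (sort by x, recurse on halves, check the dividing strip) achieves O(n log n).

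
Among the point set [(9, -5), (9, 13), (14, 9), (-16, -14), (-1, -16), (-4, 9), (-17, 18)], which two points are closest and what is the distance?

Computing all pairwise distances among 7 points:

d((9, -5), (9, 13)) = 18.0
d((9, -5), (14, 9)) = 14.8661
d((9, -5), (-16, -14)) = 26.5707
d((9, -5), (-1, -16)) = 14.8661
d((9, -5), (-4, 9)) = 19.105
d((9, -5), (-17, 18)) = 34.7131
d((9, 13), (14, 9)) = 6.4031 <-- minimum
d((9, 13), (-16, -14)) = 36.7967
d((9, 13), (-1, -16)) = 30.6757
d((9, 13), (-4, 9)) = 13.6015
d((9, 13), (-17, 18)) = 26.4764
d((14, 9), (-16, -14)) = 37.8021
d((14, 9), (-1, -16)) = 29.1548
d((14, 9), (-4, 9)) = 18.0
d((14, 9), (-17, 18)) = 32.28
d((-16, -14), (-1, -16)) = 15.1327
d((-16, -14), (-4, 9)) = 25.9422
d((-16, -14), (-17, 18)) = 32.0156
d((-1, -16), (-4, 9)) = 25.1794
d((-1, -16), (-17, 18)) = 37.5766
d((-4, 9), (-17, 18)) = 15.8114

Closest pair: (9, 13) and (14, 9) with distance 6.4031

The closest pair is (9, 13) and (14, 9) with Euclidean distance 6.4031. For 7 points, brute-force pairwise comparison is shown above. For large n, the divide-and-conquer algorithm (sort by x, recurse on halves, check the dividing strip) achieves O(n log n).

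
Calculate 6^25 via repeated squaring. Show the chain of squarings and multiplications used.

Computing 6^25 by squaring (build up from 6^1; each line after the first costs one multiplication):

6^1 = 6
6^2 = (6^1)^2 = 6^2 = 36
6^3 = 6 * 6^2 = 6 * 36 = 216
6^6 = (6^3)^2 = 216^2 = 46656
6^12 = (6^6)^2 = 46656^2 = 2176782336
6^24 = (6^12)^2 = 2176782336^2 = 4738381338321616896
6^25 = 6 * 6^24 = 6 * 4738381338321616896 = 28430288029929701376

Result: 28430288029929701376
Multiplications needed: 6 (6 lines after 6^1)

6^25 = 28430288029929701376. Using exponentiation by squaring, this requires 6 multiplications. The key idea: if the exponent is even, square the half-power; if odd, multiply by the base once.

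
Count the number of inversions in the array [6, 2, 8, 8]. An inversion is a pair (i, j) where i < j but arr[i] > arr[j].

Finding inversions in [6, 2, 8, 8]:

(0, 1): arr[0]=6 > arr[1]=2

Total inversions: 1

The array has 1 inversion(s): (0,1). Each pair (i,j) satisfies i < j and arr[i] > arr[j].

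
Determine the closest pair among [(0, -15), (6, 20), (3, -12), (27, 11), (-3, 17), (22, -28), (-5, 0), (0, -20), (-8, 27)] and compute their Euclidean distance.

Computing all pairwise distances among 9 points:

d((0, -15), (6, 20)) = 35.5106
d((0, -15), (3, -12)) = 4.2426 <-- minimum
d((0, -15), (27, 11)) = 37.4833
d((0, -15), (-3, 17)) = 32.1403
d((0, -15), (22, -28)) = 25.5539
d((0, -15), (-5, 0)) = 15.8114
d((0, -15), (0, -20)) = 5.0
d((0, -15), (-8, 27)) = 42.7551
d((6, 20), (3, -12)) = 32.1403
d((6, 20), (27, 11)) = 22.8473
d((6, 20), (-3, 17)) = 9.4868
d((6, 20), (22, -28)) = 50.5964
d((6, 20), (-5, 0)) = 22.8254
d((6, 20), (0, -20)) = 40.4475
d((6, 20), (-8, 27)) = 15.6525
d((3, -12), (27, 11)) = 33.2415
d((3, -12), (-3, 17)) = 29.6142
d((3, -12), (22, -28)) = 24.8395
d((3, -12), (-5, 0)) = 14.4222
d((3, -12), (0, -20)) = 8.544
d((3, -12), (-8, 27)) = 40.5216
d((27, 11), (-3, 17)) = 30.5941
d((27, 11), (22, -28)) = 39.3192
d((27, 11), (-5, 0)) = 33.8378
d((27, 11), (0, -20)) = 41.1096
d((27, 11), (-8, 27)) = 38.4838
d((-3, 17), (22, -28)) = 51.4782
d((-3, 17), (-5, 0)) = 17.1172
d((-3, 17), (0, -20)) = 37.1214
d((-3, 17), (-8, 27)) = 11.1803
d((22, -28), (-5, 0)) = 38.8973
d((22, -28), (0, -20)) = 23.4094
d((22, -28), (-8, 27)) = 62.6498
d((-5, 0), (0, -20)) = 20.6155
d((-5, 0), (-8, 27)) = 27.1662
d((0, -20), (-8, 27)) = 47.676

Closest pair: (0, -15) and (3, -12) with distance 4.2426

The closest pair is (0, -15) and (3, -12) with Euclidean distance 4.2426. For 9 points, brute-force pairwise comparison is shown above. For large n, the divide-and-conquer algorithm (sort by x, recurse on halves, check the dividing strip) achieves O(n log n).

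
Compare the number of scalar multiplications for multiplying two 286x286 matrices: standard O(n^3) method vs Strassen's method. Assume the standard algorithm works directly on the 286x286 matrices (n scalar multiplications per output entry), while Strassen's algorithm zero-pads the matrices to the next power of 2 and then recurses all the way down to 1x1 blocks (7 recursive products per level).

Matrix multiplication for 286x286 matrices:

Strassen's algorithm requires power-of-2 dimensions. Pad 286x286 to 512x512 (next power of 2).

Standard algorithm: 286^3 = 23393656 multiplications
Strassen's algorithm: 7^(log2(512)) = 7^9 = 40353607 multiplications
Difference: 23393656 - 40353607 = -16959951 (Strassen uses MORE here due to padding overhead — for small or just-over-power-of-2 n, padding can outweigh the per-level savings)

Standard: 23393656 multiplications (286^3). Strassen: 40353607 multiplications (7^9, after padding to 512x512). Strassen reduces 8 recursive multiplications to 7 at each level.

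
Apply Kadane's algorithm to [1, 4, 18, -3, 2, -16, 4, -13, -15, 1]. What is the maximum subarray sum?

Using Kadane's algorithm on [1, 4, 18, -3, 2, -16, 4, -13, -15, 1]:

Scanning through the array:
Position 1 (value 4): max_ending_here = 5, max_so_far = 5
Position 2 (value 18): max_ending_here = 23, max_so_far = 23
Position 3 (value -3): max_ending_here = 20, max_so_far = 23
Position 4 (value 2): max_ending_here = 22, max_so_far = 23
Position 5 (value -16): max_ending_here = 6, max_so_far = 23
Position 6 (value 4): max_ending_here = 10, max_so_far = 23
Position 7 (value -13): max_ending_here = -3, max_so_far = 23
Position 8 (value -15): max_ending_here = -15, max_so_far = 23
Position 9 (value 1): max_ending_here = 1, max_so_far = 23

Maximum subarray: [1, 4, 18]
Maximum sum: 23

The maximum subarray is [1, 4, 18] with sum 23. This subarray runs from index 0 to index 2.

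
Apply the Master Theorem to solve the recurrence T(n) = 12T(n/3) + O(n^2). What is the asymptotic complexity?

Master Theorem for T(n) = 12T(n/3) + O(n^2):

a = 12, b = 3, c = 2
log_b(a) = log_3(12) = 2.2619

Case 1: c = 2 < log_3(12) = 2.2619
T(n) = O(n^(log_3 12))

For T(n) = 12T(n/3) + O(n^2): log_3(12) = 2.2619. This is Case 1 of the Master Theorem (c < log_b(a), work dominated by leaves), giving O(n^(log_3 12)).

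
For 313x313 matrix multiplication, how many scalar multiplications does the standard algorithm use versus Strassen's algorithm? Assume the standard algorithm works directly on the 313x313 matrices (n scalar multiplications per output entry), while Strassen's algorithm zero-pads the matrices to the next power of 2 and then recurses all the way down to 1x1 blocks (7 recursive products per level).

Matrix multiplication for 313x313 matrices:

Strassen's algorithm requires power-of-2 dimensions. Pad 313x313 to 512x512 (next power of 2).

Standard algorithm: 313^3 = 30664297 multiplications
Strassen's algorithm: 7^(log2(512)) = 7^9 = 40353607 multiplications
Difference: 30664297 - 40353607 = -9689310 (Strassen uses MORE here due to padding overhead — for small or just-over-power-of-2 n, padding can outweigh the per-level savings)

Standard: 30664297 multiplications (313^3). Strassen: 40353607 multiplications (7^9, after padding to 512x512). Strassen reduces 8 recursive multiplications to 7 at each level.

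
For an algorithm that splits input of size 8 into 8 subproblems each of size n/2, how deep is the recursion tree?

For divide and conquer with division factor 2:

Problem sizes at each level:
Level 0: 8
Level 1: 4
Level 2: 2
Level 3: 1

The root is level 0 and the size-1 base case is level 3 (the tree spans levels 0 through 3, i.e. 4 levels counting the root), so the depth is the number of divisions: log_2(8) = 3

The recursion tree depth is log_2(8) = 3. At each level, the problem size is divided by 2, so it takes 3 divisions to reduce to a base case of size 1. The algorithm makes 8 recursive calls at each level.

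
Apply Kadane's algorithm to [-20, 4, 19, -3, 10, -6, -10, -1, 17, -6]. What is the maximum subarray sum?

Using Kadane's algorithm on [-20, 4, 19, -3, 10, -6, -10, -1, 17, -6]:

Scanning through the array:
Position 1 (value 4): max_ending_here = 4, max_so_far = 4
Position 2 (value 19): max_ending_here = 23, max_so_far = 23
Position 3 (value -3): max_ending_here = 20, max_so_far = 23
Position 4 (value 10): max_ending_here = 30, max_so_far = 30
Position 5 (value -6): max_ending_here = 24, max_so_far = 30
Position 6 (value -10): max_ending_here = 14, max_so_far = 30
Position 7 (value -1): max_ending_here = 13, max_so_far = 30
Position 8 (value 17): max_ending_here = 30, max_so_far = 30
Position 9 (value -6): max_ending_here = 24, max_so_far = 30

Maximum subarray: [4, 19, -3, 10]
Maximum sum: 30

The maximum subarray is [4, 19, -3, 10] with sum 30. This subarray runs from index 1 to index 4.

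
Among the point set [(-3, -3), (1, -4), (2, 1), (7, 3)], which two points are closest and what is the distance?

Computing all pairwise distances among 4 points:

d((-3, -3), (1, -4)) = 4.1231 <-- minimum
d((-3, -3), (2, 1)) = 6.4031
d((-3, -3), (7, 3)) = 11.6619
d((1, -4), (2, 1)) = 5.099
d((1, -4), (7, 3)) = 9.2195
d((2, 1), (7, 3)) = 5.3852

Closest pair: (-3, -3) and (1, -4) with distance 4.1231

The closest pair is (-3, -3) and (1, -4) with Euclidean distance 4.1231. For 4 points, brute-force pairwise comparison is shown above. For large n, the divide-and-conquer algorithm (sort by x, recurse on halves, check the dividing strip) achieves O(n log n).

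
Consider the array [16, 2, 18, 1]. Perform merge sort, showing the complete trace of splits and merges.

Merge sort trace:

Split: [16, 2, 18, 1] -> [16, 2] and [18, 1]
  Split: [16, 2] -> [16] and [2]
  Merge: [16] + [2] -> [2, 16]
  Split: [18, 1] -> [18] and [1]
  Merge: [18] + [1] -> [1, 18]
Merge: [2, 16] + [1, 18] -> [1, 2, 16, 18]

Final sorted array: [1, 2, 16, 18]

The merge sort proceeds by recursively splitting the array and merging sorted halves.
After all merges, the sorted array is [1, 2, 16, 18].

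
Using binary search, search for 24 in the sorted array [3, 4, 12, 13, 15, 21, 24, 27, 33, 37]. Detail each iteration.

Binary search for 24 in [3, 4, 12, 13, 15, 21, 24, 27, 33, 37]:

lo=0, hi=9, mid=4, arr[mid]=15 -> 15 < 24, search right half
lo=5, hi=9, mid=7, arr[mid]=27 -> 27 > 24, search left half
lo=5, hi=6, mid=5, arr[mid]=21 -> 21 < 24, search right half
lo=6, hi=6, mid=6, arr[mid]=24 -> Found target at index 6!

Binary search finds 24 at index 6 after 4 comparisons. The search repeatedly halves the search space by comparing with the middle element.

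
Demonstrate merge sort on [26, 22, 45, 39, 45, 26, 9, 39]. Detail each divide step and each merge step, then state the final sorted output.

Merge sort trace:

Split: [26, 22, 45, 39, 45, 26, 9, 39] -> [26, 22, 45, 39] and [45, 26, 9, 39]
  Split: [26, 22, 45, 39] -> [26, 22] and [45, 39]
    Split: [26, 22] -> [26] and [22]
    Merge: [26] + [22] -> [22, 26]
    Split: [45, 39] -> [45] and [39]
    Merge: [45] + [39] -> [39, 45]
  Merge: [22, 26] + [39, 45] -> [22, 26, 39, 45]
  Split: [45, 26, 9, 39] -> [45, 26] and [9, 39]
    Split: [45, 26] -> [45] and [26]
    Merge: [45] + [26] -> [26, 45]
    Split: [9, 39] -> [9] and [39]
    Merge: [9] + [39] -> [9, 39]
  Merge: [26, 45] + [9, 39] -> [9, 26, 39, 45]
Merge: [22, 26, 39, 45] + [9, 26, 39, 45] -> [9, 22, 26, 26, 39, 39, 45, 45]

Final sorted array: [9, 22, 26, 26, 39, 39, 45, 45]

The merge sort proceeds by recursively splitting the array and merging sorted halves.
After all merges, the sorted array is [9, 22, 26, 26, 39, 39, 45, 45].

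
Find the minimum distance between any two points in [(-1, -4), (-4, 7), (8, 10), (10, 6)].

Computing all pairwise distances among 4 points:

d((-1, -4), (-4, 7)) = 11.4018
d((-1, -4), (8, 10)) = 16.6433
d((-1, -4), (10, 6)) = 14.8661
d((-4, 7), (8, 10)) = 12.3693
d((-4, 7), (10, 6)) = 14.0357
d((8, 10), (10, 6)) = 4.4721 <-- minimum

Closest pair: (8, 10) and (10, 6) with distance 4.4721

The closest pair is (8, 10) and (10, 6) with Euclidean distance 4.4721. For 4 points, brute-force pairwise comparison is shown above. For large n, the divide-and-conquer algorithm (sort by x, recurse on halves, check the dividing strip) achieves O(n log n).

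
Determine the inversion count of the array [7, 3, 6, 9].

Finding inversions in [7, 3, 6, 9]:

(0, 1): arr[0]=7 > arr[1]=3
(0, 2): arr[0]=7 > arr[2]=6

Total inversions: 2

The array has 2 inversion(s): (0,1), (0,2). Each pair (i,j) satisfies i < j and arr[i] > arr[j].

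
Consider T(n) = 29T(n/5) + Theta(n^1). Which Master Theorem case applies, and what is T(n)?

Master Theorem for T(n) = 29T(n/5) + O(n^1):

a = 29, b = 5, c = 1
log_b(a) = log_5(29) = 2.0922

Case 1: c = 1 < log_5(29) = 2.0922
T(n) = O(n^(log_5 29))

For T(n) = 29T(n/5) + O(n^1): log_5(29) = 2.0922. This is Case 1 of the Master Theorem (c < log_b(a), work dominated by leaves), giving O(n^(log_5 29)).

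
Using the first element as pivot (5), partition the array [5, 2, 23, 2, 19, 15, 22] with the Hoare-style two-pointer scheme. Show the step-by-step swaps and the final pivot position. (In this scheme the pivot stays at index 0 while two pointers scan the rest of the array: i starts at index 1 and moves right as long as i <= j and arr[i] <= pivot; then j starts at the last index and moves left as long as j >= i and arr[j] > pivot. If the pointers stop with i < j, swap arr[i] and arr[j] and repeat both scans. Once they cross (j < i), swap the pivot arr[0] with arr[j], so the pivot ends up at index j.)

Hoare-style two-pointer partition with pivot = 5:

Initial array: [5, 2, 23, 2, 19, 15, 22]

Pointers start at i = 1, j = 6.
i stops at index 2 (arr[2]=23 > 5), j stops at index 3 (arr[3]=2 <= 5): swap arr[2] and arr[3], array becomes [5, 2, 2, 23, 19, 15, 22]
i ends at 3, j ends at 2: the pointers have crossed (j < i), so scanning stops.

Swap pivot arr[0] with arr[2] to place pivot at position 2: [2, 2, 5, 23, 19, 15, 22]
Pivot position: 2

After partitioning with pivot 5, the array becomes [2, 2, 5, 23, 19, 15, 22]. The pivot is placed at index 2. All elements to the left of the pivot are <= 5, and all elements to the right are > 5.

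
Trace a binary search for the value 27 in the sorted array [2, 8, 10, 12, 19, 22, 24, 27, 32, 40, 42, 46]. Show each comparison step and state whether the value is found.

Binary search for 27 in [2, 8, 10, 12, 19, 22, 24, 27, 32, 40, 42, 46]:

lo=0, hi=11, mid=5, arr[mid]=22 -> 22 < 27, search right half
lo=6, hi=11, mid=8, arr[mid]=32 -> 32 > 27, search left half
lo=6, hi=7, mid=6, arr[mid]=24 -> 24 < 27, search right half
lo=7, hi=7, mid=7, arr[mid]=27 -> Found target at index 7!

Binary search finds 27 at index 7 after 4 comparisons. The search repeatedly halves the search space by comparing with the middle element.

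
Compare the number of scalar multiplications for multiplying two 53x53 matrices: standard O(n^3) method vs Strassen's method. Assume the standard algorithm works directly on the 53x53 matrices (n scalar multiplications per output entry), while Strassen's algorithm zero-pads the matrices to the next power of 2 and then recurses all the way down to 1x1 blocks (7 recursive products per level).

Matrix multiplication for 53x53 matrices:

Strassen's algorithm requires power-of-2 dimensions. Pad 53x53 to 64x64 (next power of 2).

Standard algorithm: 53^3 = 148877 multiplications
Strassen's algorithm: 7^(log2(64)) = 7^6 = 117649 multiplications
Savings: 148877 - 117649 = 31228 multiplications

Standard: 148877 multiplications (53^3). Strassen: 117649 multiplications (7^6, after padding to 64x64). Strassen reduces 8 recursive multiplications to 7 at each level.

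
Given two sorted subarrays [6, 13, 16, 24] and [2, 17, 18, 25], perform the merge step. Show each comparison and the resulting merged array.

Merging process:

Compare 6 vs 2: take 2 from right. Merged: [2]
Compare 6 vs 17: take 6 from left. Merged: [2, 6]
Compare 13 vs 17: take 13 from left. Merged: [2, 6, 13]
Compare 16 vs 17: take 16 from left. Merged: [2, 6, 13, 16]
Compare 24 vs 17: take 17 from right. Merged: [2, 6, 13, 16, 17]
Compare 24 vs 18: take 18 from right. Merged: [2, 6, 13, 16, 17, 18]
Compare 24 vs 25: take 24 from left. Merged: [2, 6, 13, 16, 17, 18, 24]
Append remaining from right: [25]. Merged: [2, 6, 13, 16, 17, 18, 24, 25]

Final merged array: [2, 6, 13, 16, 17, 18, 24, 25]
Total comparisons: 7

The merged array is [2, 6, 13, 16, 17, 18, 24, 25], requiring 7 comparisons. The merge step runs in O(n) time where n is the total number of elements.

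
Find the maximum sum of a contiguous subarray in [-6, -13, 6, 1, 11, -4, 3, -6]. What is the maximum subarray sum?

Using Kadane's algorithm on [-6, -13, 6, 1, 11, -4, 3, -6]:

Scanning through the array:
Position 1 (value -13): max_ending_here = -13, max_so_far = -6
Position 2 (value 6): max_ending_here = 6, max_so_far = 6
Position 3 (value 1): max_ending_here = 7, max_so_far = 7
Position 4 (value 11): max_ending_here = 18, max_so_far = 18
Position 5 (value -4): max_ending_here = 14, max_so_far = 18
Position 6 (value 3): max_ending_here = 17, max_so_far = 18
Position 7 (value -6): max_ending_here = 11, max_so_far = 18

Maximum subarray: [6, 1, 11]
Maximum sum: 18

The maximum subarray is [6, 1, 11] with sum 18. This subarray runs from index 2 to index 4.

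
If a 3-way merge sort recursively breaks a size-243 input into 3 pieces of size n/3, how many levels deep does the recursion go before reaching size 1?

For divide and conquer with division factor 3:

Problem sizes at each level:
Level 0: 243
Level 1: 81
Level 2: 27
Level 3: 9
Level 4: 3
Level 5: 1

The root is level 0 and the size-1 base case is level 5 (the tree spans levels 0 through 5, i.e. 6 levels counting the root), so the depth is the number of divisions: log_3(243) = 5

The recursion tree depth is log_3(243) = 5. At each level, the problem size is divided by 3, so it takes 5 divisions to reduce to a base case of size 1. The algorithm makes 3 recursive calls at each level.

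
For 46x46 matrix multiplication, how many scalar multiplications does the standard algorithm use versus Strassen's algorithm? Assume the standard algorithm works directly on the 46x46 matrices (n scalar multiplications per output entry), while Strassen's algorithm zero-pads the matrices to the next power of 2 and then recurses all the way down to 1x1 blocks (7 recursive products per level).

Matrix multiplication for 46x46 matrices:

Strassen's algorithm requires power-of-2 dimensions. Pad 46x46 to 64x64 (next power of 2).

Standard algorithm: 46^3 = 97336 multiplications
Strassen's algorithm: 7^(log2(64)) = 7^6 = 117649 multiplications
Difference: 97336 - 117649 = -20313 (Strassen uses MORE here due to padding overhead — for small or just-over-power-of-2 n, padding can outweigh the per-level savings)

Standard: 97336 multiplications (46^3). Strassen: 117649 multiplications (7^6, after padding to 64x64). Strassen reduces 8 recursive multiplications to 7 at each level.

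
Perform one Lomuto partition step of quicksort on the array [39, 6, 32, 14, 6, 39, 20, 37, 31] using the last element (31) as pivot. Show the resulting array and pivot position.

Lomuto partition with pivot = 31:

Initial array: [39, 6, 32, 14, 6, 39, 20, 37, 31]

arr[0]=39 > 31: no swap
arr[1]=6 <= 31: swap with position 0, array becomes [6, 39, 32, 14, 6, 39, 20, 37, 31]
arr[2]=32 > 31: no swap
arr[3]=14 <= 31: swap with position 1, array becomes [6, 14, 32, 39, 6, 39, 20, 37, 31]
arr[4]=6 <= 31: swap with position 2, array becomes [6, 14, 6, 39, 32, 39, 20, 37, 31]
arr[5]=39 > 31: no swap
arr[6]=20 <= 31: swap with position 3, array becomes [6, 14, 6, 20, 32, 39, 39, 37, 31]
arr[7]=37 > 31: no swap

Place pivot at position 4: [6, 14, 6, 20, 31, 39, 39, 37, 32]
Pivot position: 4

After partitioning with pivot 31, the array becomes [6, 14, 6, 20, 31, 39, 39, 37, 32]. The pivot is placed at index 4. All elements to the left of the pivot are <= 31, and all elements to the right are > 31.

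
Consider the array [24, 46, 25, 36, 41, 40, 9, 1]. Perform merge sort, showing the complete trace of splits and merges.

Merge sort trace:

Split: [24, 46, 25, 36, 41, 40, 9, 1] -> [24, 46, 25, 36] and [41, 40, 9, 1]
  Split: [24, 46, 25, 36] -> [24, 46] and [25, 36]
    Split: [24, 46] -> [24] and [46]
    Merge: [24] + [46] -> [24, 46]
    Split: [25, 36] -> [25] and [36]
    Merge: [25] + [36] -> [25, 36]
  Merge: [24, 46] + [25, 36] -> [24, 25, 36, 46]
  Split: [41, 40, 9, 1] -> [41, 40] and [9, 1]
    Split: [41, 40] -> [41] and [40]
    Merge: [41] + [40] -> [40, 41]
    Split: [9, 1] -> [9] and [1]
    Merge: [9] + [1] -> [1, 9]
  Merge: [40, 41] + [1, 9] -> [1, 9, 40, 41]
Merge: [24, 25, 36, 46] + [1, 9, 40, 41] -> [1, 9, 24, 25, 36, 40, 41, 46]

Final sorted array: [1, 9, 24, 25, 36, 40, 41, 46]

The merge sort proceeds by recursively splitting the array and merging sorted halves.
After all merges, the sorted array is [1, 9, 24, 25, 36, 40, 41, 46].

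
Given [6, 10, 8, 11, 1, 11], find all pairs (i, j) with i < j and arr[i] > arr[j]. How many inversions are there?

Finding inversions in [6, 10, 8, 11, 1, 11]:

(0, 4): arr[0]=6 > arr[4]=1
(1, 2): arr[1]=10 > arr[2]=8
(1, 4): arr[1]=10 > arr[4]=1
(2, 4): arr[2]=8 > arr[4]=1
(3, 4): arr[3]=11 > arr[4]=1

Total inversions: 5

The array has 5 inversion(s): (0,4), (1,2), (1,4), (2,4), (3,4). Each pair (i,j) satisfies i < j and arr[i] > arr[j].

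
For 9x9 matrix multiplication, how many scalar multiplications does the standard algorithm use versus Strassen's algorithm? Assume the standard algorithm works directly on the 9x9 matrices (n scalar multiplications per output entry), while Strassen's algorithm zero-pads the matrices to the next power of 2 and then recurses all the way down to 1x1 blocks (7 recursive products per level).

Matrix multiplication for 9x9 matrices:

Strassen's algorithm requires power-of-2 dimensions. Pad 9x9 to 16x16 (next power of 2).

Standard algorithm: 9^3 = 729 multiplications
Strassen's algorithm: 7^(log2(16)) = 7^4 = 2401 multiplications
Difference: 729 - 2401 = -1672 (Strassen uses MORE here due to padding overhead — for small or just-over-power-of-2 n, padding can outweigh the per-level savings)

Standard: 729 multiplications (9^3). Strassen: 2401 multiplications (7^4, after padding to 16x16). Strassen reduces 8 recursive multiplications to 7 at each level.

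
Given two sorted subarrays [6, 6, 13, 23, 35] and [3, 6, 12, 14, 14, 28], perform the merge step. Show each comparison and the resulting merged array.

Merging process:

Compare 6 vs 3: take 3 from right. Merged: [3]
Compare 6 vs 6: take 6 from left. Merged: [3, 6]
Compare 6 vs 6: take 6 from left. Merged: [3, 6, 6]
Compare 13 vs 6: take 6 from right. Merged: [3, 6, 6, 6]
Compare 13 vs 12: take 12 from right. Merged: [3, 6, 6, 6, 12]
Compare 13 vs 14: take 13 from left. Merged: [3, 6, 6, 6, 12, 13]
Compare 23 vs 14: take 14 from right. Merged: [3, 6, 6, 6, 12, 13, 14]
Compare 23 vs 14: take 14 from right. Merged: [3, 6, 6, 6, 12, 13, 14, 14]
Compare 23 vs 28: take 23 from left. Merged: [3, 6, 6, 6, 12, 13, 14, 14, 23]
Compare 35 vs 28: take 28 from right. Merged: [3, 6, 6, 6, 12, 13, 14, 14, 23, 28]
Append remaining from left: [35]. Merged: [3, 6, 6, 6, 12, 13, 14, 14, 23, 28, 35]

Final merged array: [3, 6, 6, 6, 12, 13, 14, 14, 23, 28, 35]
Total comparisons: 10

The merged array is [3, 6, 6, 6, 12, 13, 14, 14, 23, 28, 35], requiring 10 comparisons. The merge step runs in O(n) time where n is the total number of elements.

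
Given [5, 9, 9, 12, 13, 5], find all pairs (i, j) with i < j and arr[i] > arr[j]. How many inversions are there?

Finding inversions in [5, 9, 9, 12, 13, 5]:

(1, 5): arr[1]=9 > arr[5]=5
(2, 5): arr[2]=9 > arr[5]=5
(3, 5): arr[3]=12 > arr[5]=5
(4, 5): arr[4]=13 > arr[5]=5

Total inversions: 4

The array has 4 inversion(s): (1,5), (2,5), (3,5), (4,5). Each pair (i,j) satisfies i < j and arr[i] > arr[j].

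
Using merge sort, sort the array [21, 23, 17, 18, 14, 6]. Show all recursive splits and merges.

Merge sort trace:

Split: [21, 23, 17, 18, 14, 6] -> [21, 23, 17] and [18, 14, 6]
  Split: [21, 23, 17] -> [21] and [23, 17]
    Split: [23, 17] -> [23] and [17]
    Merge: [23] + [17] -> [17, 23]
  Merge: [21] + [17, 23] -> [17, 21, 23]
  Split: [18, 14, 6] -> [18] and [14, 6]
    Split: [14, 6] -> [14] and [6]
    Merge: [14] + [6] -> [6, 14]
  Merge: [18] + [6, 14] -> [6, 14, 18]
Merge: [17, 21, 23] + [6, 14, 18] -> [6, 14, 17, 18, 21, 23]

Final sorted array: [6, 14, 17, 18, 21, 23]

The merge sort proceeds by recursively splitting the array and merging sorted halves.
After all merges, the sorted array is [6, 14, 17, 18, 21, 23].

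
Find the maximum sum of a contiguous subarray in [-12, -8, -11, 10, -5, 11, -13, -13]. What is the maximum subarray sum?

Using Kadane's algorithm on [-12, -8, -11, 10, -5, 11, -13, -13]:

Scanning through the array:
Position 1 (value -8): max_ending_here = -8, max_so_far = -8
Position 2 (value -11): max_ending_here = -11, max_so_far = -8
Position 3 (value 10): max_ending_here = 10, max_so_far = 10
Position 4 (value -5): max_ending_here = 5, max_so_far = 10
Position 5 (value 11): max_ending_here = 16, max_so_far = 16
Position 6 (value -13): max_ending_here = 3, max_so_far = 16
Position 7 (value -13): max_ending_here = -10, max_so_far = 16

Maximum subarray: [10, -5, 11]
Maximum sum: 16

The maximum subarray is [10, -5, 11] with sum 16. This subarray runs from index 3 to index 5.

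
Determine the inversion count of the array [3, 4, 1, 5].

Finding inversions in [3, 4, 1, 5]:

(0, 2): arr[0]=3 > arr[2]=1
(1, 2): arr[1]=4 > arr[2]=1

Total inversions: 2

The array has 2 inversion(s): (0,2), (1,2). Each pair (i,j) satisfies i < j and arr[i] > arr[j].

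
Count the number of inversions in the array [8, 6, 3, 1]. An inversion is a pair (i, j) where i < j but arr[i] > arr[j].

Finding inversions in [8, 6, 3, 1]:

(0, 1): arr[0]=8 > arr[1]=6
(0, 2): arr[0]=8 > arr[2]=3
(0, 3): arr[0]=8 > arr[3]=1
(1, 2): arr[1]=6 > arr[2]=3
(1, 3): arr[1]=6 > arr[3]=1
(2, 3): arr[2]=3 > arr[3]=1

Total inversions: 6

The array has 6 inversion(s): (0,1), (0,2), (0,3), (1,2), (1,3), (2,3). Each pair (i,j) satisfies i < j and arr[i] > arr[j].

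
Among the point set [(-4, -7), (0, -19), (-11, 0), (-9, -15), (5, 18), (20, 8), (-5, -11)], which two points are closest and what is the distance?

Computing all pairwise distances among 7 points:

d((-4, -7), (0, -19)) = 12.6491
d((-4, -7), (-11, 0)) = 9.8995
d((-4, -7), (-9, -15)) = 9.434
d((-4, -7), (5, 18)) = 26.5707
d((-4, -7), (20, 8)) = 28.3019
d((-4, -7), (-5, -11)) = 4.1231 <-- minimum
d((0, -19), (-11, 0)) = 21.9545
d((0, -19), (-9, -15)) = 9.8489
d((0, -19), (5, 18)) = 37.3363
d((0, -19), (20, 8)) = 33.6006
d((0, -19), (-5, -11)) = 9.434
d((-11, 0), (-9, -15)) = 15.1327
d((-11, 0), (5, 18)) = 24.0832
d((-11, 0), (20, 8)) = 32.0156
d((-11, 0), (-5, -11)) = 12.53
d((-9, -15), (5, 18)) = 35.8469
d((-9, -15), (20, 8)) = 37.0135
d((-9, -15), (-5, -11)) = 5.6569
d((5, 18), (20, 8)) = 18.0278
d((5, 18), (-5, -11)) = 30.6757
d((20, 8), (-5, -11)) = 31.4006

Closest pair: (-4, -7) and (-5, -11) with distance 4.1231

The closest pair is (-4, -7) and (-5, -11) with Euclidean distance 4.1231. For 7 points, brute-force pairwise comparison is shown above. For large n, the divide-and-conquer algorithm (sort by x, recurse on halves, check the dividing strip) achieves O(n log n).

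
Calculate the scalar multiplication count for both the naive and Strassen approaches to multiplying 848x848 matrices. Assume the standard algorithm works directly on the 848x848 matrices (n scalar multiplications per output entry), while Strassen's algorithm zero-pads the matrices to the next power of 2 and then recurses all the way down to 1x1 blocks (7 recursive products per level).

Matrix multiplication for 848x848 matrices:

Strassen's algorithm requires power-of-2 dimensions. Pad 848x848 to 1024x1024 (next power of 2).

Standard algorithm: 848^3 = 609800192 multiplications
Strassen's algorithm: 7^(log2(1024)) = 7^10 = 282475249 multiplications
Savings: 609800192 - 282475249 = 327324943 multiplications

Standard: 609800192 multiplications (848^3). Strassen: 282475249 multiplications (7^10, after padding to 1024x1024). Strassen reduces 8 recursive multiplications to 7 at each level.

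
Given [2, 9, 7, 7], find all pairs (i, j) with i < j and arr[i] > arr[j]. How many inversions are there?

Finding inversions in [2, 9, 7, 7]:

(1, 2): arr[1]=9 > arr[2]=7
(1, 3): arr[1]=9 > arr[3]=7

Total inversions: 2

The array has 2 inversion(s): (1,2), (1,3). Each pair (i,j) satisfies i < j and arr[i] > arr[j].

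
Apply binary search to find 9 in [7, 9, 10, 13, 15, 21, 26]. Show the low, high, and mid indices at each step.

Binary search for 9 in [7, 9, 10, 13, 15, 21, 26]:

lo=0, hi=6, mid=3, arr[mid]=13 -> 13 > 9, search left half
lo=0, hi=2, mid=1, arr[mid]=9 -> Found target at index 1!

Binary search finds 9 at index 1 after 2 comparisons. The search repeatedly halves the search space by comparing with the middle element.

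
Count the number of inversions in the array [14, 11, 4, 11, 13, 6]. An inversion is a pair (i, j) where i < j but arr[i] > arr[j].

Finding inversions in [14, 11, 4, 11, 13, 6]:

(0, 1): arr[0]=14 > arr[1]=11
(0, 2): arr[0]=14 > arr[2]=4
(0, 3): arr[0]=14 > arr[3]=11
(0, 4): arr[0]=14 > arr[4]=13
(0, 5): arr[0]=14 > arr[5]=6
(1, 2): arr[1]=11 > arr[2]=4
(1, 5): arr[1]=11 > arr[5]=6
(3, 5): arr[3]=11 > arr[5]=6
(4, 5): arr[4]=13 > arr[5]=6

Total inversions: 9

The array has 9 inversion(s): (0,1), (0,2), (0,3), (0,4), (0,5), (1,2), (1,5), (3,5), (4,5). Each pair (i,j) satisfies i < j and arr[i] > arr[j].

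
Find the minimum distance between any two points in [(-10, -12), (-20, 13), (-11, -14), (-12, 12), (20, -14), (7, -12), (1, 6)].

Computing all pairwise distances among 7 points:

d((-10, -12), (-20, 13)) = 26.9258
d((-10, -12), (-11, -14)) = 2.2361 <-- minimum
d((-10, -12), (-12, 12)) = 24.0832
d((-10, -12), (20, -14)) = 30.0666
d((-10, -12), (7, -12)) = 17.0
d((-10, -12), (1, 6)) = 21.095
d((-20, 13), (-11, -14)) = 28.4605
d((-20, 13), (-12, 12)) = 8.0623
d((-20, 13), (20, -14)) = 48.2597
d((-20, 13), (7, -12)) = 36.7967
d((-20, 13), (1, 6)) = 22.1359
d((-11, -14), (-12, 12)) = 26.0192
d((-11, -14), (20, -14)) = 31.0
d((-11, -14), (7, -12)) = 18.1108
d((-11, -14), (1, 6)) = 23.3238
d((-12, 12), (20, -14)) = 41.2311
d((-12, 12), (7, -12)) = 30.6105
d((-12, 12), (1, 6)) = 14.3178
d((20, -14), (7, -12)) = 13.1529
d((20, -14), (1, 6)) = 27.5862
d((7, -12), (1, 6)) = 18.9737

Closest pair: (-10, -12) and (-11, -14) with distance 2.2361

The closest pair is (-10, -12) and (-11, -14) with Euclidean distance 2.2361. For 7 points, brute-force pairwise comparison is shown above. For large n, the divide-and-conquer algorithm (sort by x, recurse on halves, check the dividing strip) achieves O(n log n).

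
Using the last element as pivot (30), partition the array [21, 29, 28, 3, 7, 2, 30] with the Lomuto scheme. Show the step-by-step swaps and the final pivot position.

Lomuto partition with pivot = 30:

Initial array: [21, 29, 28, 3, 7, 2, 30]

arr[0]=21 <= 30: swap with position 0, array becomes [21, 29, 28, 3, 7, 2, 30]
arr[1]=29 <= 30: swap with position 1, array becomes [21, 29, 28, 3, 7, 2, 30]
arr[2]=28 <= 30: swap with position 2, array becomes [21, 29, 28, 3, 7, 2, 30]
arr[3]=3 <= 30: swap with position 3, array becomes [21, 29, 28, 3, 7, 2, 30]
arr[4]=7 <= 30: swap with position 4, array becomes [21, 29, 28, 3, 7, 2, 30]
arr[5]=2 <= 30: swap with position 5, array becomes [21, 29, 28, 3, 7, 2, 30]

Place pivot at position 6: [21, 29, 28, 3, 7, 2, 30]
Pivot position: 6

After partitioning with pivot 30, the array becomes [21, 29, 28, 3, 7, 2, 30]. The pivot is placed at index 6. All elements to the left of the pivot are <= 30, and all elements to the right are > 30.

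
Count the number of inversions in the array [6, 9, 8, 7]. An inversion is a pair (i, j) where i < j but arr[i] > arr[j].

Finding inversions in [6, 9, 8, 7]:

(1, 2): arr[1]=9 > arr[2]=8
(1, 3): arr[1]=9 > arr[3]=7
(2, 3): arr[2]=8 > arr[3]=7

Total inversions: 3

The array has 3 inversion(s): (1,2), (1,3), (2,3). Each pair (i,j) satisfies i < j and arr[i] > arr[j].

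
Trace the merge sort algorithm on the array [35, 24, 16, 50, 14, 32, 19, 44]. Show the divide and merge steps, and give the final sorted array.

Merge sort trace:

Split: [35, 24, 16, 50, 14, 32, 19, 44] -> [35, 24, 16, 50] and [14, 32, 19, 44]
  Split: [35, 24, 16, 50] -> [35, 24] and [16, 50]
    Split: [35, 24] -> [35] and [24]
    Merge: [35] + [24] -> [24, 35]
    Split: [16, 50] -> [16] and [50]
    Merge: [16] + [50] -> [16, 50]
  Merge: [24, 35] + [16, 50] -> [16, 24, 35, 50]
  Split: [14, 32, 19, 44] -> [14, 32] and [19, 44]
    Split: [14, 32] -> [14] and [32]
    Merge: [14] + [32] -> [14, 32]
    Split: [19, 44] -> [19] and [44]
    Merge: [19] + [44] -> [19, 44]
  Merge: [14, 32] + [19, 44] -> [14, 19, 32, 44]
Merge: [16, 24, 35, 50] + [14, 19, 32, 44] -> [14, 16, 19, 24, 32, 35, 44, 50]

Final sorted array: [14, 16, 19, 24, 32, 35, 44, 50]

The merge sort proceeds by recursively splitting the array and merging sorted halves.
After all merges, the sorted array is [14, 16, 19, 24, 32, 35, 44, 50].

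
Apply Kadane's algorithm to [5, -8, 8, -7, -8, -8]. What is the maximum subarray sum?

Using Kadane's algorithm on [5, -8, 8, -7, -8, -8]:

Scanning through the array:
Position 1 (value -8): max_ending_here = -3, max_so_far = 5
Position 2 (value 8): max_ending_here = 8, max_so_far = 8
Position 3 (value -7): max_ending_here = 1, max_so_far = 8
Position 4 (value -8): max_ending_here = -7, max_so_far = 8
Position 5 (value -8): max_ending_here = -8, max_so_far = 8

Maximum subarray: [8]
Maximum sum: 8

The maximum subarray is [8] with sum 8. This subarray runs from index 2 to index 2.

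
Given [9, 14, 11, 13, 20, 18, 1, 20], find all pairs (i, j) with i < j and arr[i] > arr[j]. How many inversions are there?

Finding inversions in [9, 14, 11, 13, 20, 18, 1, 20]:

(0, 6): arr[0]=9 > arr[6]=1
(1, 2): arr[1]=14 > arr[2]=11
(1, 3): arr[1]=14 > arr[3]=13
(1, 6): arr[1]=14 > arr[6]=1
(2, 6): arr[2]=11 > arr[6]=1
(3, 6): arr[3]=13 > arr[6]=1
(4, 5): arr[4]=20 > arr[5]=18
(4, 6): arr[4]=20 > arr[6]=1
(5, 6): arr[5]=18 > arr[6]=1

Total inversions: 9

The array has 9 inversion(s): (0,6), (1,2), (1,3), (1,6), (2,6), (3,6), (4,5), (4,6), (5,6). Each pair (i,j) satisfies i < j and arr[i] > arr[j].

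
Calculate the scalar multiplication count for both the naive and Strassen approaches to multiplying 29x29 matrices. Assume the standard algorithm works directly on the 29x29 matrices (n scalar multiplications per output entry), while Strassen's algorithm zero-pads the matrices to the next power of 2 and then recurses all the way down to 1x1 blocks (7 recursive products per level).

Matrix multiplication for 29x29 matrices:

Strassen's algorithm requires power-of-2 dimensions. Pad 29x29 to 32x32 (next power of 2).

Standard algorithm: 29^3 = 24389 multiplications
Strassen's algorithm: 7^(log2(32)) = 7^5 = 16807 multiplications
Savings: 24389 - 16807 = 7582 multiplications

Standard: 24389 multiplications (29^3). Strassen: 16807 multiplications (7^5, after padding to 32x32). Strassen reduces 8 recursive multiplications to 7 at each level.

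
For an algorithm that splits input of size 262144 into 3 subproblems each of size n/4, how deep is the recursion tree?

For divide and conquer with division factor 4:

Problem sizes at each level:
Level 0: 262144
Level 1: 65536
Level 2: 16384
Level 3: 4096
Level 4: 1024
Level 5: 256
Level 6: 64
Level 7: 16
Level 8: 4
Level 9: 1

The root is level 0 and the size-1 base case is level 9 (the tree spans levels 0 through 9, i.e. 10 levels counting the root), so the depth is the number of divisions: log_4(262144) = 9

The recursion tree depth is log_4(262144) = 9. At each level, the problem size is divided by 4, so it takes 9 divisions to reduce to a base case of size 1. The algorithm makes 3 recursive calls at each level.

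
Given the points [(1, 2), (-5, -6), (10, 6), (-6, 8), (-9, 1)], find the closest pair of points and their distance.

Computing all pairwise distances among 5 points:

d((1, 2), (-5, -6)) = 10.0
d((1, 2), (10, 6)) = 9.8489
d((1, 2), (-6, 8)) = 9.2195
d((1, 2), (-9, 1)) = 10.0499
d((-5, -6), (10, 6)) = 19.2094
d((-5, -6), (-6, 8)) = 14.0357
d((-5, -6), (-9, 1)) = 8.0623
d((10, 6), (-6, 8)) = 16.1245
d((10, 6), (-9, 1)) = 19.6469
d((-6, 8), (-9, 1)) = 7.6158 <-- minimum

Closest pair: (-6, 8) and (-9, 1) with distance 7.6158

The closest pair is (-6, 8) and (-9, 1) with Euclidean distance 7.6158. For 5 points, brute-force pairwise comparison is shown above. For large n, the divide-and-conquer algorithm (sort by x, recurse on halves, check the dividing strip) achieves O(n log n).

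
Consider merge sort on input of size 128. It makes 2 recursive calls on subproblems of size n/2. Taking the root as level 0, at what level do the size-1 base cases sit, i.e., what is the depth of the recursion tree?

For divide and conquer with division factor 2:

Problem sizes at each level:
Level 0: 128
Level 1: 64
Level 2: 32
Level 3: 16
Level 4: 8
Level 5: 4
Level 6: 2
Level 7: 1

The root is level 0 and the size-1 base case is level 7 (the tree spans levels 0 through 7, i.e. 8 levels counting the root), so the depth is the number of divisions: log_2(128) = 7

The recursion tree depth is log_2(128) = 7. At each level, the problem size is divided by 2, so it takes 7 divisions to reduce to a base case of size 1. The algorithm makes 2 recursive calls at each level.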